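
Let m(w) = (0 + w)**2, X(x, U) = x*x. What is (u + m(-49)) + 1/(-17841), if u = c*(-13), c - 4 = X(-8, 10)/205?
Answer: 8576400428/3657405 ≈ 2344.9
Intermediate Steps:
X(x, U) = x**2
m(w) = w**2
c = 884/205 (c = 4 + (-8)**2/205 = 4 + 64*(1/205) = 4 + 64/205 = 884/205 ≈ 4.3122)
u = -11492/205 (u = (884/205)*(-13) = -11492/205 ≈ -56.059)
(u + m(-49)) + 1/(-17841) = (-11492/205 + (-49)**2) + 1/(-17841) = (-11492/205 + 2401) - 1/17841 = 480713/205 - 1/17841 = 8576400428/3657405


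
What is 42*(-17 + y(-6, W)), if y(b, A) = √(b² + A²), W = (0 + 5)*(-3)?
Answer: -714 + 126*√29 ≈ -35.469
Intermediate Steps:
W = -15 (W = 5*(-3) = -15)
y(b, A) = √(A² + b²)
42*(-17 + y(-6, W)) = 42*(-17 + √((-15)² + (-6)²)) = 42*(-17 + √(225 + 36)) = 42*(-17 + √261) = 42*(-17 + 3*√29) = -714 + 126*√29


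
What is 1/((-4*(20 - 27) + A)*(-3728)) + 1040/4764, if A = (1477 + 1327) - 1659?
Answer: 126329361/578686256 ≈ 0.21830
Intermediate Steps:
A = 1145 (A = 2804 - 1659 = 1145)
1/((-4*(20 - 27) + A)*(-3728)) + 1040/4764 = 1/((-4*(20 - 27) + 1145)*(-3728)) + 1040/4764 = -1/3728/(-4*(-7) + 1145) + 1040*(1/4764) = -1/3728/(28 + 1145) + 260/1191 = -1/3728/1173 + 260/1191 = (1/1173)*(-1/3728) + 260/1191 = -1/4372944 + 260/1191 = 126329361/578686256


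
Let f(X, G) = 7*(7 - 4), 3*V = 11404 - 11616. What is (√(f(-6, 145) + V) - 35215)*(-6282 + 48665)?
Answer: -1492517345 + 42383*I*√447/3 ≈ -1.4925e+9 + 2.9869e+5*I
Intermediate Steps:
V = -212/3 (V = (11404 - 11616)/3 = (⅓)*(-212) = -212/3 ≈ -70.667)
f(X, G) = 21 (f(X, G) = 7*3 = 21)
(√(f(-6, 145) + V) - 35215)*(-6282 + 48665) = (√(21 - 212/3) - 35215)*(-6282 + 48665) = (√(-149/3) - 35215)*42383 = (I*√447/3 - 35215)*42383 = (-35215 + I*√447/3)*42383 = -1492517345 + 42383*I*√447/3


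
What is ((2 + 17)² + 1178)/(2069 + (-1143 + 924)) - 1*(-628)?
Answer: 1163339/1850 ≈ 628.83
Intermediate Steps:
((2 + 17)² + 1178)/(2069 + (-1143 + 924)) - 1*(-628) = (19² + 1178)/(2069 - 219) + 628 = (361 + 1178)/1850 + 628 = 1539*(1/1850) + 628 = 1539/1850 + 628 = 1163339/1850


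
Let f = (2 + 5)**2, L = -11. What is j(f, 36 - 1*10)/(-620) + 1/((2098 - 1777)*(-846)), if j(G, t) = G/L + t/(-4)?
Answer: 32716883/1852080120 ≈ 0.017665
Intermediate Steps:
f = 49 (f = 7**2 = 49)
j(G, t) = -t/4 - G/11 (j(G, t) = G/(-11) + t/(-4) = G*(-1/11) + t*(-1/4) = -G/11 - t/4 = -t/4 - G/11)
j(f, 36 - 1*10)/(-620) + 1/((2098 - 1777)*(-846)) = (-(36 - 1*10)/4 - 1/11*49)/(-620) + 1/((2098 - 1777)*(-846)) = (-(36 - 10)/4 - 49/11)*(-1/620) - 1/846/321 = (-1/4*26 - 49/11)*(-1/620) + (1/321)*(-1/846) = (-13/2 - 49/11)*(-1/620) - 1/271566 = -241/22*(-1/620) - 1/271566 = 241/13640 - 1/271566 = 32716883/1852080120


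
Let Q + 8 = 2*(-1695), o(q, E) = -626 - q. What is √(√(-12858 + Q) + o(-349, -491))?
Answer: √(-277 + 8*I*√254) ≈ 3.7373 + 17.058*I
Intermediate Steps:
Q = -3398 (Q = -8 + 2*(-1695) = -8 - 3390 = -3398)
√(√(-12858 + Q) + o(-349, -491)) = √(√(-12858 - 3398) + (-626 - 1*(-349))) = √(√(-16256) + (-626 + 349)) = √(8*I*√254 - 277) = √(-277 + 8*I*√254)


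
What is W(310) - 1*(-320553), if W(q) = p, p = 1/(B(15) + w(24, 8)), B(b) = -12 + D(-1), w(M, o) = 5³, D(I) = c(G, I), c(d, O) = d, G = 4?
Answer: 37504702/117 ≈ 3.2055e+5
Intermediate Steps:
D(I) = 4
w(M, o) = 125
B(b) = -8 (B(b) = -12 + 4 = -8)
p = 1/117 (p = 1/(-8 + 125) = 1/117 ≈ 0.0085470)
W(q) = 1/117
W(310) - 1*(-320553) = 1/117 - 1*(-320553) = 1/117 + 320553 = 37504702/117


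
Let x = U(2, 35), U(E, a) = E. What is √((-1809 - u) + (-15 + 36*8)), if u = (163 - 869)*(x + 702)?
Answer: 56*√158 ≈ 703.91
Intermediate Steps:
x = 2
u = -497024 (u = (163 - 869)*(2 + 702) = -706*704 = -497024)
√((-1809 - u) + (-15 + 36*8)) = √((-1809 - 1*(-497024)) + (-15 + 36*8)) = √((-1809 + 497024) + (-15 + 288)) = √(495215 + 273) = √495488 = 56*√158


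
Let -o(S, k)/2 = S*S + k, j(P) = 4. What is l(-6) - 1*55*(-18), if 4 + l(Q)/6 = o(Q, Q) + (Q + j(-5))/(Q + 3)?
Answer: 610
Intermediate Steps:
o(S, k) = -2*k - 2*S² (o(S, k) = -2*(S*S + k) = -2*(S² + k) = -2*(k + S²) = -2*k - 2*S²)
l(Q) = -24 - 12*Q - 12*Q² + 6*(4 + Q)/(3 + Q) (l(Q) = -24 + 6*((-2*Q - 2*Q²) + (Q + 4)/(Q + 3)) = -24 + 6*((-2*Q - 2*Q²) + (4 + Q)/(3 + Q)) = -24 + 6*(-2*Q - 2*Q² + (4 + Q)/(3 + Q)) = -24 + (-12*Q - 12*Q² + 6*(4 + Q)/(3 + Q)) = -24 - 12*Q - 12*Q² + 6*(4 + Q)/(3 + Q))
l(-6) - 1*55*(-18) = 6*(-8 - 9*(-6) - 8*(-6)² - 2*(-6)³)/(3 - 6) - 1*55*(-18) = 6*(-8 + 54 - 8*36 - 2*(-216))/(-3) - 55*(-18) = 6*(-⅓)*(-8 + 54 - 288 + 432) + 990 = 6*(-⅓)*190 + 990 = -380 + 990 = 610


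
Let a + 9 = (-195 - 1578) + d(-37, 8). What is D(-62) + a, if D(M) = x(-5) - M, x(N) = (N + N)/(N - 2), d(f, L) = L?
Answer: -11974/7 ≈ -1710.6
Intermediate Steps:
x(N) = 2*N/(-2 + N) (x(N) = (2*N)/(-2 + N) = 2*N/(-2 + N))
D(M) = 10/7 - M (D(M) = 2*(-5)/(-2 - 5) - M = 2*(-5)/(-7) - M = 2*(-5)*(-⅐) - M = 10/7 - M)
a = -1774 (a = -9 + ((-195 - 1578) + 8) = -9 + (-1773 + 8) = -9 - 1765 = -1774)
D(-62) + a = (10/7 - 1*(-62)) - 1774 = (10/7 + 62) - 1774 = 444/7 - 1774 = -11974/7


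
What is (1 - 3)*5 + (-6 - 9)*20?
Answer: -310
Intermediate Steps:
(1 - 3)*5 + (-6 - 9)*20 = -2*5 - 15*20 = -10 - 300 = -310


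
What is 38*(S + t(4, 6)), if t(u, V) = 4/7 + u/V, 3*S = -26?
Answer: -1976/7 ≈ -282.29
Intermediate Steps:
S = -26/3 (S = (⅓)*(-26) = -26/3 ≈ -8.6667)
t(u, V) = 4/7 + u/V (t(u, V) = 4*(⅐) + u/V = 4/7 + u/V)
38*(S + t(4, 6)) = 38*(-26/3 + (4/7 + 4/6)) = 38*(-26/3 + (4/7 + 4*(⅙))) = 38*(-26/3 + (4/7 + ⅔)) = 38*(-26/3 + 26/21) = 38*(-52/7) = -1976/7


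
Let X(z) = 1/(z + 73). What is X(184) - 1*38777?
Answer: -9965688/257 ≈ -38777.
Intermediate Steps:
X(z) = 1/(73 + z)
X(184) - 1*38777 = 1/(73 + 184) - 1*38777 = 1/257 - 38777 = -9965688/257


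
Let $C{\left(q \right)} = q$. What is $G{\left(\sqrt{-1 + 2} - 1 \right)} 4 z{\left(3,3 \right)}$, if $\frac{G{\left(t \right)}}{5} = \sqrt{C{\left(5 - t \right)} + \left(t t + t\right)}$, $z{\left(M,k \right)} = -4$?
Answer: $- 80 \sqrt{5} \approx -178.89$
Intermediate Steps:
$G{\left(t \right)} = 5 \sqrt{5 + t^{2}}$ ($G{\left(t \right)} = 5 \sqrt{\left(5 - t\right) + \left(t t + t\right)} = 5 \sqrt{\left(5 - t\right) + \left(t^{2} + t\right)} = 5 \sqrt{\left(5 - t\right) + \left(t + t^{2}\right)} = 5 \sqrt{5 + t^{2}}$)
$G{\left(\sqrt{-1 + 2} - 1 \right)} 4 z{\left(3,3 \right)} = 5 \sqrt{5 + \left(\sqrt{-1 + 2} - 1\right)^{2}} \cdot 4 \left(-4\right) = 5 \sqrt{5 + \left(\sqrt{1} - 1\right)^{2}} \cdot 4 \left(-4\right) = 5 \sqrt{5 + \left(1 - 1\right)^{2}} \cdot 4 \left(-4\right) = 5 \sqrt{5 + 0^{2}} \cdot 4 \left(-4\right) = 5 \sqrt{5 + 0} \cdot 4 \left(-4\right) = 5 \sqrt{5} \cdot 4 \left(-4\right) = 20 \sqrt{5} \left(-4\right) = - 80 \sqrt{5}$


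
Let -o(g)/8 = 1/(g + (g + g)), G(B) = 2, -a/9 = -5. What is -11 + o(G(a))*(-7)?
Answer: -5/3 ≈ -1.6667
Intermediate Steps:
a = 45 (a = -9*(-5) = 45)
o(g) = -8/(3*g) (o(g) = -8/(g + (g + g)) = -8/(g + 2*g) = -8*1/(3*g) = -8/(3*g))
-11 + o(G(a))*(-7) = -11 - 8/3/2*(-7) = -11 - 8/3*1/2*(-7) = -11 - 4/3*(-7) = -11 + 28/3 = -5/3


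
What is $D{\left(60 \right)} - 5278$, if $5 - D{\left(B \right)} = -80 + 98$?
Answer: $-5291$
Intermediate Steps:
$D{\left(B \right)} = -13$ ($D{\left(B \right)} = 5 - \left(-80 + 98\right) = 5 - 18 = -13$)
$D{\left(60 \right)} - 5278 = -13 - 5278 = -5291$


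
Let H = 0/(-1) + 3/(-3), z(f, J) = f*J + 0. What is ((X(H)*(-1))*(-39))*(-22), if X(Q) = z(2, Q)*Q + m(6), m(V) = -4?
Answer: 1716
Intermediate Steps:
z(f, J) = J*f (z(f, J) = J*f + 0 = J*f)
H = -1 (H = 0*(-1) + 3*(-⅓) = 0 - 1 = -1)
X(Q) = -4 + 2*Q² (X(Q) = (Q*2)*Q - 4 = (2*Q)*Q - 4 = 2*Q² - 4 = -4 + 2*Q²)
((X(H)*(-1))*(-39))*(-22) = (((-4 + 2*(-1)²)*(-1))*(-39))*(-22) = (((-4 + 2*1)*(-1))*(-39))*(-22) = (((-4 + 2)*(-1))*(-39))*(-22) = (-2*(-1)*(-39))*(-22) = (2*(-39))*(-22) = -78*(-22) = 1716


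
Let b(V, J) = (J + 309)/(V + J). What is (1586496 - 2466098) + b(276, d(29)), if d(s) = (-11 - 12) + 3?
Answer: -225177823/256 ≈ -8.7960e+5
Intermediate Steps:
d(s) = -20 (d(s) = -23 + 3 = -20)
b(V, J) = (309 + J)/(J + V)
(1586496 - 2466098) + b(276, d(29)) = (1586496 - 2466098) + (309 - 20)/(-20 + 276) = -879602 + 289/256 = -225177823/256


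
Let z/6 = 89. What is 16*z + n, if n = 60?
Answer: 8604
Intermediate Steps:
z = 534 (z = 6*89 = 534)
16*z + n = 16*534 + 60 = 8544 + 60 = 8604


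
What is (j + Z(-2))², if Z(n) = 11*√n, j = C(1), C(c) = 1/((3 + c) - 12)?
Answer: (-1 + 88*I*√2)²/64 ≈ -241.98 - 3.8891*I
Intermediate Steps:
C(c) = 1/(-9 + c)
j = -⅛ (j = 1/(-9 + 1) = 1/(-8) = -⅛ ≈ -0.12500)
(j + Z(-2))² = (-⅛ + 11*√(-2))² = (-⅛ + 11*(I*√2))² = (-⅛ + 11*I*√2)²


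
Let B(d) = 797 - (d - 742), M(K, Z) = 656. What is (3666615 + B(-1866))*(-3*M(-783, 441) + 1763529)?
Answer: 6464964101220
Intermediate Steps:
B(d) = 1539 - d (B(d) = 797 - (-742 + d) = 797 + (742 - d) = 1539 - d)
(3666615 + B(-1866))*(-3*M(-783, 441) + 1763529) = (3666615 + (1539 - 1*(-1866)))*(-3*656 + 1763529) = (3666615 + (1539 + 1866))*(-1968 + 1763529) = (3666615 + 3405)*1761561 = 3670020*1761561 = 6464964101220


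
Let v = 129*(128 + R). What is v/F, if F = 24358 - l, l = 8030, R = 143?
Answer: 34959/16328 ≈ 2.1410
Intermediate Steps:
v = 34959 (v = 129*(128 + 143) = 129*271 = 34959)
F = 16328 (F = 24358 - 1*8030 = 24358 - 8030 = 16328)
v/F = 34959/16328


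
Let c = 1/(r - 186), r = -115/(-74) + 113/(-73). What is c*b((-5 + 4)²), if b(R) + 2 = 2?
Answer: 0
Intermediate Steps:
r = 33/5402 (r = -115*(-1/74) + 113*(-1/73) = 115/74 - 113/73 = 33/5402 ≈ 0.0061089)
b(R) = 0 (b(R) = -2 + 2 = 0)
c = -5402/1004739 (c = 1/(33/5402 - 186) = 1/(-1004739/5402) = -5402/1004739 ≈ -0.0053765)
c*b((-5 + 4)²) = -5402/1004739*0 = 0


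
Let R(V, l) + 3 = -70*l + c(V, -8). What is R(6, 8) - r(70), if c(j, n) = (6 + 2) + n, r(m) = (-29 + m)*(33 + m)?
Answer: -4786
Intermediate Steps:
c(j, n) = 8 + n
R(V, l) = -3 - 70*l (R(V, l) = -3 + (-70*l + (8 - 8)) = -3 + (-70*l + 0) = -3 - 70*l)
R(6, 8) - r(70) = (-3 - 70*8) - (-957 + 70² + 4*70) = (-3 - 560) - (-957 + 4900 + 280) = -563 - 1*4223 = -563 - 4223 = -4786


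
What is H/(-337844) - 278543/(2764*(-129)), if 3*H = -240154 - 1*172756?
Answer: 11931605051/10038358772 ≈ 1.1886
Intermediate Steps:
H = -412910/3 (H = (-240154 - 1*172756)/3 = (-240154 - 172756)/3 = (1/3)*(-412910) = -412910/3 ≈ -1.3764e+5)
H/(-337844) - 278543/(2764*(-129)) = -412910/3/(-337844) - 278543/(2764*(-129)) = -412910/3*(-1/337844) - 278543/(-356556) = 206455/506766 - 278543*(-1/356556) = 206455/506766 + 278543/356556 = 11931605051/10038358772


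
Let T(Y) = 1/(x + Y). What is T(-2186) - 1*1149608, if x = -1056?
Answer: -3727029137/3242 ≈ -1.1496e+6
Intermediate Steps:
T(Y) = 1/(-1056 + Y)
T(-2186) - 1*1149608 = 1/(-1056 - 2186) - 1*1149608 = 1/(-3242) - 1149608 = -1/3242 - 1149608 = -3727029137/3242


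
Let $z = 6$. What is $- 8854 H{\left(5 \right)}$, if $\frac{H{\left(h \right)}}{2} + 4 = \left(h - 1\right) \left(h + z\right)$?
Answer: $-708320$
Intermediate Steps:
$H{\left(h \right)} = -8 + 2 \left(-1 + h\right) \left(6 + h\right)$ ($H{\left(h \right)} = -8 + 2 \left(h - 1\right) \left(h + 6\right) = -8 + 2 \left(-1 + h\right) \left(6 + h\right)$)
$- 8854 H{\left(5 \right)} = - 8854 \left(-20 + 2 \cdot 5^{2} + 10 \cdot 5\right) = - 8854 \left(-20 + 2 \cdot 25 + 50\right) = - 8854 \left(-20 + 50 + 50\right) = \left(-8854\right) 80 = -708320$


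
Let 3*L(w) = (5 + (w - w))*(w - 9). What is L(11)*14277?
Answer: 47590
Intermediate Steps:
L(w) = -15 + 5*w/3 (L(w) = ((5 + (w - w))*(w - 9))/3 = ((5 + 0)*(-9 + w))/3 = (5*(-9 + w))/3 = (-45 + 5*w)/3 = -15 + 5*w/3)
L(11)*14277 = (-15 + (5/3)*11)*14277 = (-15 + 55/3)*14277 = (10/3)*14277 = 47590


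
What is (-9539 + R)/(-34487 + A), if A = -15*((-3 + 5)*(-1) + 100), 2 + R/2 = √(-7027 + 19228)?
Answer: 9543/35957 - 14*√249/35957 ≈ 0.25926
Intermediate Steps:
R = -4 + 14*√249 (R = -4 + 2*√(-7027 + 19228) = -4 + 2*√12201 = -4 + 2*(7*√249) = -4 + 14*√249 ≈ 216.92)
A = -1470 (A = -15*(2*(-1) + 100) = -15*(-2 + 100) = -15*98 = -1470)
(-9539 + R)/(-34487 + A) = (-9539 + (-4 + 14*√249))/(-34487 - 1470) = (-9543 + 14*√249)/(-35957) = (-9543 + 14*√249)*(-1/35957) = 9543/35957 - 14*√249/35957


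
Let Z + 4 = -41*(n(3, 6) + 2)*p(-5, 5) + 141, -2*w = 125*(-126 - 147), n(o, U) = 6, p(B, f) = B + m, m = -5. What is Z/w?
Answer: 2278/11375 ≈ 0.20026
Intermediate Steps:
p(B, f) = -5 + B (p(B, f) = B - 5 = -5 + B)
w = 34125/2 (w = -125*(-126 - 147)/2 = -125*(-273)/2 = -½*(-34125) = 34125/2 ≈ 17063.)
Z = 3417 (Z = -4 + (-41*(6 + 2)*(-5 - 5) + 141) = -4 + (-328*(-10) + 141) = -4 + (-41*(-80) + 141) = -4 + (3280 + 141) = -4 + 3421 = 3417)
Z/w = 3417/(34125/2) = 3417*(2/34125) = 2278/11375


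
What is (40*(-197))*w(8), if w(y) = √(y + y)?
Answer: -31520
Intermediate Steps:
w(y) = √2*√y (w(y) = √(2*y) = √2*√y)
(40*(-197))*w(8) = (40*(-197))*(√2*√8) = -7880*√2*2*√2 = -7880*4 = -31520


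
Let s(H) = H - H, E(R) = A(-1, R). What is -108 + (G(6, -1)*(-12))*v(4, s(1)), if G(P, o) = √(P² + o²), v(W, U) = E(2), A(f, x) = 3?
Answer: -108 - 36*√37 ≈ -326.98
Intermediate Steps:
E(R) = 3
s(H) = 0
v(W, U) = 3
-108 + (G(6, -1)*(-12))*v(4, s(1)) = -108 + (√(6² + (-1)²)*(-12))*3 = -108 + (√(36 + 1)*(-12))*3 = -108 + (√37*(-12))*3 = -108 - 12*√37*3 = -108 - 36*√37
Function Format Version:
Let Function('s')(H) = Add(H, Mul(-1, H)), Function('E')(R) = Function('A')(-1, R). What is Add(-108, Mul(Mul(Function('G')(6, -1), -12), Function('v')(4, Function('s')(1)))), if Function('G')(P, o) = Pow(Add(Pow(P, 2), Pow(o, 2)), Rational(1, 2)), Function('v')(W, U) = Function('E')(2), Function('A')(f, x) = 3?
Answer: Add(-108, Mul(-36, Pow(37, Rational(1, 2)))) ≈ -326.98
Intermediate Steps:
Function('E')(R) = 3
Function('s')(H) = 0
Function('v')(W, U) = 3
Add(-108, Mul(Mul(Function('G')(6, -1), -12), Function('v')(4, Function('s')(1)))) = Add(-108, Mul(Mul(Pow(Add(Pow(6, 2), Pow(-1, 2)), Rational(1, 2)), -12), 3)) = Add(-108, Mul(Mul(Pow(Add(36, 1), Rational(1, 2)), -12), 3)) = Add(-108, Mul(Mul(Pow(37, Rational(1, 2)), -12), 3)) = Add(-108, Mul(Mul(-12, Pow(37, Rational(1, 2))), 3)) = Add(-108, Mul(-36, Pow(37, Rational(1, 2))))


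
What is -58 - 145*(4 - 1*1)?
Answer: -493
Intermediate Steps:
-58 - 145*(4 - 1*1) = -58 - 145*(4 - 1) = -58 - 145*3 = -58 - 435 = -493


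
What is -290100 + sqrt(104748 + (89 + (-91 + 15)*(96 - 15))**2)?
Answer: -290100 + sqrt(36913237) ≈ -2.8402e+5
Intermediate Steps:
-290100 + sqrt(104748 + (89 + (-91 + 15)*(96 - 15))**2) = -290100 + sqrt(104748 + (89 - 76*81)**2) = -290100 + sqrt(104748 + (89 - 6156)**2) = -290100 + sqrt(104748 + (-6067)**2) = -290100 + sqrt(104748 + 36808489) = -290100 + sqrt(36913237)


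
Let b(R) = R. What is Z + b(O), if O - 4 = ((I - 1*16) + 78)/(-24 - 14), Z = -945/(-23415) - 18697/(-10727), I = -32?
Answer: 226972887/45450299 ≈ 4.9939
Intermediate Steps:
Z = 4265974/2392121 (Z = -945*(-1/23415) - 18697*(-1/10727) = 9/223 + 18697/10727 = 4265974/2392121 ≈ 1.7833)
O = 61/19 (O = 4 + ((-32 - 1*16) + 78)/(-24 - 14) = 4 + ((-32 - 16) + 78)/(-38) = 4 + (-48 + 78)*(-1/38) = 4 + 30*(-1/38) = 4 - 15/19 = 61/19 ≈ 3.2105)
Z + b(O) = 4265974/2392121 + 61/19 = 226972887/45450299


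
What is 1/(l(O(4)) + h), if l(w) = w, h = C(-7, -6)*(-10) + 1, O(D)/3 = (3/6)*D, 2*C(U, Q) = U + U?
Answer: 1/77 ≈ 0.012987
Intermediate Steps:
C(U, Q) = U (C(U, Q) = (U + U)/2 = (2*U)/2 = U)
O(D) = 3*D/2 (O(D) = 3*((3/6)*D) = 3*((3*(⅙))*D) = 3*(D/2) = 3*D/2)
h = 71 (h = -7*(-10) + 1 = 70 + 1 = 71)
1/(l(O(4)) + h) = 1/((3/2)*4 + 71) = 1/(6 + 71) = 1/77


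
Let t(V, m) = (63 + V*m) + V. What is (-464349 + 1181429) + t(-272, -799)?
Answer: 934199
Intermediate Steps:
t(V, m) = 63 + V + V*m
(-464349 + 1181429) + t(-272, -799) = (-464349 + 1181429) + (63 - 272 - 272*(-799)) = 717080 + (63 - 272 + 217328) = 717080 + 217119 = 934199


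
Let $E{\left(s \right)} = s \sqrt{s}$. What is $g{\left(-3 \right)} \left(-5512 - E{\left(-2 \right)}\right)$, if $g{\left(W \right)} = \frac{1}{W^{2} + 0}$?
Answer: $- \frac{5512}{9} + \frac{2 i \sqrt{2}}{9} \approx -612.44 + 0.31427 i$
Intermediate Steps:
$E{\left(s \right)} = s^{\frac{3}{2}}$
$g{\left(W \right)} = \frac{1}{W^{2}}$
$g{\left(-3 \right)} \left(-5512 - E{\left(-2 \right)}\right) = \frac{-5512 - \left(-2\right)^{\frac{3}{2}}}{9} = \frac{-5512 - - 2 i \sqrt{2}}{9} = \frac{-5512 + 2 i \sqrt{2}}{9} = - \frac{5512}{9} + \frac{2 i \sqrt{2}}{9}$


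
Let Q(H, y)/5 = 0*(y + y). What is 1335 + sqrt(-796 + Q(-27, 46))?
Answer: 1335 + 2*I*sqrt(199) ≈ 1335.0 + 28.213*I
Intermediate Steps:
Q(H, y) = 0 (Q(H, y) = 5*(0*(y + y)) = 5*(0*(2*y)) = 5*0 = 0)
1335 + sqrt(-796 + Q(-27, 46)) = 1335 + sqrt(-796 + 0) = 1335 + sqrt(-796) = 1335 + 2*I*sqrt(199)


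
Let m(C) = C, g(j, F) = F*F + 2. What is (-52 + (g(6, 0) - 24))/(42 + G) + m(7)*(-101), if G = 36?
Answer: -27610/39 ≈ -707.95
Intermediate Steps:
g(j, F) = 2 + F**2 (g(j, F) = F**2 + 2 = 2 + F**2)
(-52 + (g(6, 0) - 24))/(42 + G) + m(7)*(-101) = (-52 + ((2 + 0**2) - 24))/(42 + 36) + 7*(-101) = (-52 + ((2 + 0) - 24))/78 - 707 = (-52 + (2 - 24))*(1/78) - 707 = (-52 - 22)*(1/78) - 707 = -74*1/78 - 707 = -37/39 - 707 = -27610/39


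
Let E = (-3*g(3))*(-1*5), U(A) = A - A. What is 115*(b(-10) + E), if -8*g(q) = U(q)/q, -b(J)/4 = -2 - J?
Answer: -3680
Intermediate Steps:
U(A) = 0
b(J) = 8 + 4*J (b(J) = -4*(-2 - J) = 8 + 4*J)
g(q) = 0 (g(q) = -0/q = -⅛*0 = 0)
E = 0 (E = (-3*0)*(-1*5) = 0*(-5) = 0)
115*(b(-10) + E) = 115*((8 + 4*(-10)) + 0) = 115*((8 - 40) + 0) = 115*(-32 + 0) = 115*(-32) = -3680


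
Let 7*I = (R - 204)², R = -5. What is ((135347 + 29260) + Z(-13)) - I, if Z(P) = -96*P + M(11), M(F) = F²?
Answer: 1118151/7 ≈ 1.5974e+5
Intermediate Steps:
I = 43681/7 (I = (-5 - 204)²/7 = (⅐)*(-209)² = (⅐)*43681 = 43681/7 ≈ 6240.1)
Z(P) = 121 - 96*P (Z(P) = -96*P + 11² = -96*P + 121 = 121 - 96*P)
((135347 + 29260) + Z(-13)) - I = ((135347 + 29260) + (121 - 96*(-13))) - 1*43681/7 = (164607 + (121 + 1248)) - 43681/7 = (164607 + 1369) - 43681/7 = 165976 - 43681/7 = 1118151/7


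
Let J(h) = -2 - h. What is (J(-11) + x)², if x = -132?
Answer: 15129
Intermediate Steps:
(J(-11) + x)² = ((-2 - 1*(-11)) - 132)² = ((-2 + 11) - 132)² = (9 - 132)² = (-123)² = 15129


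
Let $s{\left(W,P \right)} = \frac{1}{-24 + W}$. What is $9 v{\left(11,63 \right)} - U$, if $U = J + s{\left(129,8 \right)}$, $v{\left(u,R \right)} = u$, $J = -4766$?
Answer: $\frac{510824}{105} \approx 4865.0$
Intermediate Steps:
$U = - \frac{500429}{105}$ ($U = -4766 + \frac{1}{-24 + 129} = -4766 + \frac{1}{105} = - \frac{500429}{105} \approx -4766.0$)
$9 v{\left(11,63 \right)} - U = 9 \cdot 11 - - \frac{500429}{105} = 99 + \frac{500429}{105} = \frac{510824}{105}$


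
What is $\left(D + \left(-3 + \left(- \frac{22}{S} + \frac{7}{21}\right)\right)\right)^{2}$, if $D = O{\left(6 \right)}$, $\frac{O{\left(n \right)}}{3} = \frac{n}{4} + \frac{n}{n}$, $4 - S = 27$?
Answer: $\frac{638401}{19044} \approx 33.522$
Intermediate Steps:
$S = -23$ ($S = 4 - 27 = -23$)
$O{\left(n \right)} = 3 + \frac{3 n}{4}$ ($O{\left(n \right)} = 3 \left(\frac{n}{4} + \frac{n}{n}\right) = 3 \left(n \frac{1}{4} + 1\right) = 3 \left(\frac{n}{4} + 1\right) = 3 \left(1 + \frac{n}{4}\right) = 3 + \frac{3 n}{4}$)
$D = \frac{15}{2}$ ($D = 3 + \frac{3}{4} \cdot 6 = 3 + \frac{9}{2} = \frac{15}{2} \approx 7.5$)
$\left(D + \left(-3 + \left(- \frac{22}{S} + \frac{7}{21}\right)\right)\right)^{2} = \left(\frac{15}{2} + \left(-3 + \left(- \frac{22}{-23} + \frac{7}{21}\right)\right)\right)^{2} = \left(\frac{15}{2} + \left(-3 + \left(\left(-22\right) \left(- \frac{1}{23}\right) + 7 \cdot \frac{1}{21}\right)\right)\right)^{2} = \left(\frac{15}{2} + \left(-3 + \left(\frac{22}{23} + \frac{1}{3}\right)\right)\right)^{2} = \left(\frac{15}{2} + \left(-3 + \frac{89}{69}\right)\right)^{2} = \left(\frac{15}{2} - \frac{118}{69}\right)^{2} = \left(\frac{799}{138}\right)^{2} = \frac{638401}{19044}$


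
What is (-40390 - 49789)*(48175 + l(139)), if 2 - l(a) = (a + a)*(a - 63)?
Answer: -2439251771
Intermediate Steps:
l(a) = 2 - 2*a*(-63 + a) (l(a) = 2 - (a + a)*(a - 63) = 2 - 2*a*(-63 + a))
(-40390 - 49789)*(48175 + l(139)) = (-40390 - 49789)*(48175 + (2 - 2*139² + 126*139)) = -90179*(48175 + (2 - 2*19321 + 17514)) = -90179*(48175 + (2 - 38642 + 17514)) = -90179*(48175 - 21126) = -90179*27049 = -2439251771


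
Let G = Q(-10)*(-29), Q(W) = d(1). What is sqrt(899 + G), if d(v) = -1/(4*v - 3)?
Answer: 4*sqrt(58) ≈ 30.463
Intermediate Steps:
d(v) = -1/(-3 + 4*v)
Q(W) = -1 (Q(W) = -1/(-3 + 4*1) = -1/(-3 + 4) = -1/1 = -1*1 = -1)
G = 29 (G = -1*(-29) = 29)
sqrt(899 + G) = sqrt(899 + 29) = sqrt(928) = 4*sqrt(58)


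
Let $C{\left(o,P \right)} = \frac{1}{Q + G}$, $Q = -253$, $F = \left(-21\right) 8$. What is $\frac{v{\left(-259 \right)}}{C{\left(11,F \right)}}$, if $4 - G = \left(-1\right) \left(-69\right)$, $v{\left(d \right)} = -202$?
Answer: $64236$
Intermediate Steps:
$F = -168$
$G = -65$ ($G = 4 - \left(-1\right) \left(-69\right) = 4 - 69 = -65$)
$C{\left(o,P \right)} = - \frac{1}{318}$ ($C{\left(o,P \right)} = \frac{1}{-253 - 65} = \frac{1}{-318} = - \frac{1}{318}$)
$\frac{v{\left(-259 \right)}}{C{\left(11,F \right)}} = - \frac{202}{- \frac{1}{318}} = \left(-202\right) \left(-318\right) = 64236$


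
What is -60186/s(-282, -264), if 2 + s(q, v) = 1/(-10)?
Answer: 28660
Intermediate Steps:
s(q, v) = -21/10 (s(q, v) = -2 + 1/(-10) = -2 - 1/10 = -21/10)
-60186/s(-282, -264) = -60186/(-21/10) = -60186*(-10/21) = 28660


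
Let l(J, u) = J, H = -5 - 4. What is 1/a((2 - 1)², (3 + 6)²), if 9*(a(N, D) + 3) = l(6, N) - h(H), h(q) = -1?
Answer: -9/20 ≈ -0.45000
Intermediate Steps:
H = -9
a(N, D) = -20/9 (a(N, D) = -3 + (6 - 1*(-1))/9 = -3 + (6 + 1)/9 = -3 + (⅑)*7 = -3 + 7/9 = -20/9)
1/a((2 - 1)², (3 + 6)²) = 1/(-20/9) = -9/20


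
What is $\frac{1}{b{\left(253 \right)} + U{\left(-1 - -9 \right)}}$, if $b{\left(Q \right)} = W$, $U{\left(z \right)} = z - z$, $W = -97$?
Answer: $- \frac{1}{97} \approx -0.010309$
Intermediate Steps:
$U{\left(z \right)} = 0$
$b{\left(Q \right)} = -97$
$\frac{1}{b{\left(253 \right)} + U{\left(-1 - -9 \right)}} = \frac{1}{-97 + 0} = \frac{1}{-97} = - \frac{1}{97}$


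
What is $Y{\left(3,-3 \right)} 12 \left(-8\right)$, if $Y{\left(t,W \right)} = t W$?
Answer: $864$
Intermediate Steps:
$Y{\left(t,W \right)} = W t$
$Y{\left(3,-3 \right)} 12 \left(-8\right) = \left(-3\right) 3 \cdot 12 \left(-8\right) = \left(-9\right) 12 \left(-8\right) = \left(-108\right) \left(-8\right) = 864$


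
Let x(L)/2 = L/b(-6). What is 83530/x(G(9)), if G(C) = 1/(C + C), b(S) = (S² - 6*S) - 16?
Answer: 42099120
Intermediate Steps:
b(S) = -16 + S² - 6*S
G(C) = 1/(2*C)
x(L) = L/28 (x(L) = 2*(L/(-16 + (-6)² - 6*(-6))) = 2*(L/(-16 + 36 + 36)) = 2*(L/56) = L/28)
83530/x(G(9)) = 83530/((((½)/9)/28)) = 83530/((((½)*(⅑))/28)) = 83530/(((1/28)*(1/18))) = 83530/(1/504) = 83530*504 = 42099120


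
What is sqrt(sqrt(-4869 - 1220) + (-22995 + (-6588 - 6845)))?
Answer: sqrt(-36428 + I*sqrt(6089)) ≈ 0.204 + 190.86*I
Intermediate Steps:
sqrt(sqrt(-4869 - 1220) + (-22995 + (-6588 - 6845))) = sqrt(sqrt(-6089) + (-22995 - 13433)) = sqrt(I*sqrt(6089) - 36428) = sqrt(-36428 + I*sqrt(6089))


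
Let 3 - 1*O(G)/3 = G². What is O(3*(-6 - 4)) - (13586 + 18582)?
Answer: -34859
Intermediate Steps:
O(G) = 9 - 3*G²
O(3*(-6 - 4)) - (13586 + 18582) = (9 - 3*9*(-6 - 4)²) - (13586 + 18582) = (9 - 3*(3*(-10))²) - 1*32168 = (9 - 3*(-30)²) - 32168 = (9 - 3*900) - 32168 = (9 - 2700) - 32168 = -2691 - 32168 = -34859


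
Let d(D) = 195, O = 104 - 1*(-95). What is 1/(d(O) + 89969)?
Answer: 1/90164 ≈ 1.1091e-5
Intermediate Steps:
O = 199 (O = 104 + 95 = 199)
1/(d(O) + 89969) = 1/(195 + 89969) = 1/90164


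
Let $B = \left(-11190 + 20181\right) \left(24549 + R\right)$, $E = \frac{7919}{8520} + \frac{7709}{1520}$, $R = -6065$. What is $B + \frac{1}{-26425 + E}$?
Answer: $\frac{1421489003971504524}{8553415061} \approx 1.6619 \cdot 10^{8}$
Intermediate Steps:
$E = \frac{1942939}{323760}$ ($E = 7919 \cdot \frac{1}{8520} + 7709 \cdot \frac{1}{1520} = \frac{7919}{8520} + \frac{7709}{1520} = \frac{1942939}{323760} \approx 6.0012$)
$B = 166189644$ ($B = \left(-11190 + 20181\right) \left(24549 - 6065\right) = 8991 \cdot 18484 = 166189644$)
$B + \frac{1}{-26425 + E} = 166189644 + \frac{1}{-26425 + \frac{1942939}{323760}} = 166189644 + \frac{1}{- \frac{8553415061}{323760}} = 166189644 - \frac{323760}{8553415061} = \frac{1421489003971504524}{8553415061}$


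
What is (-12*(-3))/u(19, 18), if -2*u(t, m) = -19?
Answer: 72/19 ≈ 3.7895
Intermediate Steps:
u(t, m) = 19/2 (u(t, m) = -1/2*(-19) = 19/2)
(-12*(-3))/u(19, 18) = (-12*(-3))/(19/2) = 36*(2/19) = 72/19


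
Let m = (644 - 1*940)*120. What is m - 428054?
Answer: -463574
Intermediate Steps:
m = -35520 (m = (644 - 940)*120 = -296*120 = -35520)
m - 428054 = -35520 - 428054 = -463574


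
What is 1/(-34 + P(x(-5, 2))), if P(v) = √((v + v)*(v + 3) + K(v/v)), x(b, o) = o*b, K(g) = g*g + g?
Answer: -17/507 - √142/1014 ≈ -0.045282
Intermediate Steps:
K(g) = g + g² (K(g) = g² + g = g + g²)
x(b, o) = b*o
P(v) = √(2 + 2*v*(3 + v)) (P(v) = √((v + v)*(v + 3) + (v/v)*(1 + v/v)) = √((2*v)*(3 + v) + 1*(1 + 1)) = √(2*v*(3 + v) + 1*2) = √(2*v*(3 + v) + 2) = √(2 + 2*v*(3 + v)))
1/(-34 + P(x(-5, 2))) = 1/(-34 + √(2 + 2*(-5*2)² + 6*(-5*2))) = 1/(-34 + √(2 + 2*(-10)² + 6*(-10))) = 1/(-34 + √(2 + 2*100 - 60)) = 1/(-34 + √(2 + 200 - 60)) = 1/(-34 + √142)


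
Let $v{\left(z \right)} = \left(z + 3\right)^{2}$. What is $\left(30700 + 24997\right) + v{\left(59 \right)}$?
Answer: $59541$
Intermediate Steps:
$v{\left(z \right)} = \left(3 + z\right)^{2}$
$\left(30700 + 24997\right) + v{\left(59 \right)} = \left(30700 + 24997\right) + \left(3 + 59\right)^{2} = 55697 + 62^{2} = 55697 + 3844 = 59541$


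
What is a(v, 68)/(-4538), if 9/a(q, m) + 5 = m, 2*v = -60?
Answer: -1/31766 ≈ -3.1480e-5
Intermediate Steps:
v = -30 (v = (½)*(-60) = -30)
a(q, m) = 9/(-5 + m)
a(v, 68)/(-4538) = (9/(-5 + 68))/(-4538) = (9/63)*(-1/4538) = (9*(1/63))*(-1/4538) = (⅐)*(-1/4538) = -1/31766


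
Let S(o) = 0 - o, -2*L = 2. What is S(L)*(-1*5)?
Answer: -5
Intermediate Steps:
L = -1 (L = -½*2 = -1)
S(o) = -o
S(L)*(-1*5) = (-1*(-1))*(-1*5) = 1*(-5) = -5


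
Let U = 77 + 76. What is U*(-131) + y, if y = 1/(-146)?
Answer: -2926279/146 ≈ -20043.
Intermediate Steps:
U = 153
y = -1/146 ≈ -0.0068493
U*(-131) + y = 153*(-131) - 1/146 = -20043 - 1/146 = -2926279/146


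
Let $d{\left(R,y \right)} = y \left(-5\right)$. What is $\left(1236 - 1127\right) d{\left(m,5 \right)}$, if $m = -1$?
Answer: $-2725$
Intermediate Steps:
$d{\left(R,y \right)} = - 5 y$
$\left(1236 - 1127\right) d{\left(m,5 \right)} = \left(1236 - 1127\right) \left(\left(-5\right) 5\right) = 109 \left(-25\right) = -2725$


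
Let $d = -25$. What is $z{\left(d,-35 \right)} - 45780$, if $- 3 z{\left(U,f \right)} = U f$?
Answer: $- \frac{138215}{3} \approx -46072.0$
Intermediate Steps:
$z{\left(U,f \right)} = - \frac{U f}{3}$
$z{\left(d,-35 \right)} - 45780 = \left(- \frac{1}{3}\right) \left(-25\right) \left(-35\right) - 45780 = - \frac{875}{3} - 45780 = - \frac{138215}{3}$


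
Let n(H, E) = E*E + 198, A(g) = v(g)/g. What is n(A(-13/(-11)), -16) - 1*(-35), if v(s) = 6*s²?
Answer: 489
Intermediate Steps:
A(g) = 6*g (A(g) = (6*g²)/g = 6*g)
n(H, E) = 198 + E² (n(H, E) = E² + 198 = 198 + E²)
n(A(-13/(-11)), -16) - 1*(-35) = (198 + (-16)²) - 1*(-35) = (198 + 256) + 35 = 454 + 35 = 489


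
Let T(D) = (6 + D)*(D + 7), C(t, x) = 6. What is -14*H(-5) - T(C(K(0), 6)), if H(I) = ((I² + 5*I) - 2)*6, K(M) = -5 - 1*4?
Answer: 12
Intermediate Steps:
K(M) = -9 (K(M) = -5 - 4 = -9)
T(D) = (6 + D)*(7 + D)
H(I) = -12 + 6*I² + 30*I (H(I) = (-2 + I² + 5*I)*6 = -12 + 6*I² + 30*I)
-14*H(-5) - T(C(K(0), 6)) = -14*(-12 + 6*(-5)² + 30*(-5)) - (42 + 6² + 13*6) = -14*(-12 + 6*25 - 150) - (42 + 36 + 78) = -14*(-12 + 150 - 150) - 1*156 = -14*(-12) - 156 = 168 - 156 = 12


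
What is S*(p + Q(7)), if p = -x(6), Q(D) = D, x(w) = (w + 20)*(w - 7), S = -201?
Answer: -6633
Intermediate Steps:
x(w) = (-7 + w)*(20 + w) (x(w) = (20 + w)*(-7 + w) = (-7 + w)*(20 + w))
p = 26 (p = -(-140 + 6² + 13*6) = -(-140 + 36 + 78) = -1*(-26) = 26)
S*(p + Q(7)) = -201*(26 + 7) = -201*33 = -6633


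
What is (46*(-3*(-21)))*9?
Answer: 26082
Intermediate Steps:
(46*(-3*(-21)))*9 = (46*63)*9 = 2898*9 = 26082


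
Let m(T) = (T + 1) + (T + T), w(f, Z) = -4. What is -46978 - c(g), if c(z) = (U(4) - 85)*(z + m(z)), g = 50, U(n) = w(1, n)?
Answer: -29089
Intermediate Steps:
U(n) = -4
m(T) = 1 + 3*T (m(T) = (1 + T) + 2*T = 1 + 3*T)
c(z) = -89 - 356*z (c(z) = (-4 - 85)*(z + (1 + 3*z)) = -89*(1 + 4*z) = -89 - 356*z)
-46978 - c(g) = -46978 - (-89 - 356*50) = -46978 - (-89 - 17800) = -46978 - 1*(-17889) = -46978 + 17889 = -29089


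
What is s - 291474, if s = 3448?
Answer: -288026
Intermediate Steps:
s - 291474 = 3448 - 291474 = -288026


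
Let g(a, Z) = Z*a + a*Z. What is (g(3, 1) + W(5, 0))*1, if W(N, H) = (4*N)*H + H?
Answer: 6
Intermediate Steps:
W(N, H) = H + 4*H*N (W(N, H) = 4*H*N + H = H + 4*H*N)
g(a, Z) = 2*Z*a (g(a, Z) = Z*a + Z*a = 2*Z*a)
(g(3, 1) + W(5, 0))*1 = (2*1*3 + 0*(1 + 4*5))*1 = (6 + 0*(1 + 20))*1 = (6 + 0*21)*1 = (6 + 0)*1 = 6*1 = 6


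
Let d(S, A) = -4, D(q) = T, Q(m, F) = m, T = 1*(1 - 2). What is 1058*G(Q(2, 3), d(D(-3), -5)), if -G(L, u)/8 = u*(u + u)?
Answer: -270848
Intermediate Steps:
T = -1 (T = 1*(-1) = -1)
D(q) = -1
G(L, u) = -16*u**2 (G(L, u) = -8*u*(u + u) = -8*u*2*u = -16*u**2)
1058*G(Q(2, 3), d(D(-3), -5)) = 1058*(-16*(-4)**2) = 1058*(-16*16) = 1058*(-256) = -270848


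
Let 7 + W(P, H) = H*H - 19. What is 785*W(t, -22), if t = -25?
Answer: 359530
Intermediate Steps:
W(P, H) = -26 + H**2 (W(P, H) = -7 + (H*H - 19) = -7 + (H**2 - 19) = -7 + (-19 + H**2) = -26 + H**2)
785*W(t, -22) = 785*(-26 + (-22)**2) = 785*(-26 + 484) = 785*458 = 359530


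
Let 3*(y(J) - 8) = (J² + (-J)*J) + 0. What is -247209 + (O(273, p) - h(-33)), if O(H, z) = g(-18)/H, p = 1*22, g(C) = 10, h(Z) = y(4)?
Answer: -67490231/273 ≈ -2.4722e+5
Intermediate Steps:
y(J) = 8 (y(J) = 8 + ((J² + (-J)*J) + 0)/3 = 8 + ((J² - J²) + 0)/3 = 8 + (0 + 0)/3 = 8 + (⅓)*0 = 8 + 0 = 8)
h(Z) = 8
p = 22
O(H, z) = 10/H
-247209 + (O(273, p) - h(-33)) = -247209 + (10/273 - 1*8) = -247209 + (10*(1/273) - 8) = -247209 + (10/273 - 8) = -247209 - 2174/273 = -67490231/273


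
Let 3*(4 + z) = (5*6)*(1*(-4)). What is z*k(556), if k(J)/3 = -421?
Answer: 55572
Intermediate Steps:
k(J) = -1263 (k(J) = 3*(-421) = -1263)
z = -44 (z = -4 + ((5*6)*(1*(-4)))/3 = -4 + (30*(-4))/3 = -4 + (1/3)*(-120) = -4 - 40 = -44)
z*k(556) = -44*(-1263) = 55572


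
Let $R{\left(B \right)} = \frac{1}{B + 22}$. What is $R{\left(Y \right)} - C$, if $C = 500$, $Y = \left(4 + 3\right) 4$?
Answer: $- \frac{24999}{50} \approx -499.98$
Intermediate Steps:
$Y = 28$ ($Y = 7 \cdot 4 = 28$)
$R{\left(B \right)} = \frac{1}{22 + B}$
$R{\left(Y \right)} - C = \frac{1}{22 + 28} - 500 = \frac{1}{50} - 500 = - \frac{24999}{50}$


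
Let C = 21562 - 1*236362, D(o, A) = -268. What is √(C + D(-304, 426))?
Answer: 2*I*√53767 ≈ 463.75*I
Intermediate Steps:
C = -214800 (C = 21562 - 236362 = -214800)
√(C + D(-304, 426)) = √(-214800 - 268) = √(-215068) = 2*I*√53767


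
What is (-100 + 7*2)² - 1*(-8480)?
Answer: 15876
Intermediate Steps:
(-100 + 7*2)² - 1*(-8480) = (-100 + 14)² + 8480 = (-86)² + 8480 = 7396 + 8480 = 15876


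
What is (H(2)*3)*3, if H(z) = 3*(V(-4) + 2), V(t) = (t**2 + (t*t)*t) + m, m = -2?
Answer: -1296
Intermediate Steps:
V(t) = -2 + t**2 + t**3 (V(t) = (t**2 + (t*t)*t) - 2 = (t**2 + t**2*t) - 2 = (t**2 + t**3) - 2 = -2 + t**2 + t**3)
H(z) = -144 (H(z) = 3*((-2 + (-4)**2 + (-4)**3) + 2) = 3*((-2 + 16 - 64) + 2) = 3*(-50 + 2) = 3*(-48) = -144)
(H(2)*3)*3 = -144*3*3 = -432*3 = -1296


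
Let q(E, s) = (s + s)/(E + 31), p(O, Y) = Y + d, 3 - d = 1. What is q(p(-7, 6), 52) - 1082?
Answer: -3238/3 ≈ -1079.3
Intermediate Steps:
d = 2 (d = 3 - 1*1 = 3 - 1 = 2)
p(O, Y) = 2 + Y (p(O, Y) = Y + 2 = 2 + Y)
q(E, s) = 2*s/(31 + E) (q(E, s) = (2*s)/(31 + E) = 2*s/(31 + E))
q(p(-7, 6), 52) - 1082 = 2*52/(31 + (2 + 6)) - 1082 = 2*52/(31 + 8) - 1082 = 2*52/39 - 1082 = 2*52*(1/39) - 1082 = 8/3 - 1082 = -3238/3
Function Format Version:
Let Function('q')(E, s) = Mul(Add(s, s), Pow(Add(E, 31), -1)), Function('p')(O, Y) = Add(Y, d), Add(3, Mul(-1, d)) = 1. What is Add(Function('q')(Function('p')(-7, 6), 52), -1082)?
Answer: Rational(-3238, 3) ≈ -1079.3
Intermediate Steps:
d = 2 (d = Add(3, Mul(-1, 1)) = Add(3, -1) = 2)
Function('p')(O, Y) = Add(2, Y) (Function('p')(O, Y) = Add(Y, 2) = Add(2, Y))
Function('q')(E, s) = Mul(2, s, Pow(Add(31, E), -1)) (Function('q')(E, s) = Mul(Mul(2, s), Pow(Add(31, E), -1)) = Mul(2, s, Pow(Add(31, E), -1)))
Add(Function('q')(Function('p')(-7, 6), 52), -1082) = Add(Mul(2, 52, Pow(Add(31, Add(2, 6)), -1)), -1082) = Add(Mul(2, 52, Pow(Add(31, 8), -1)), -1082) = Add(Mul(2, 52, Pow(39, -1)), -1082) = Add(Mul(2, 52, Rational(1, 39)), -1082) = Add(Rational(8, 3), -1082) = Rational(-3238, 3)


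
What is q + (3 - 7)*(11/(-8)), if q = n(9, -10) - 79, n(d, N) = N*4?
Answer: -227/2 ≈ -113.50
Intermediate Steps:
n(d, N) = 4*N
q = -119 (q = 4*(-10) - 79 = -40 - 79 = -119)
q + (3 - 7)*(11/(-8)) = -119 + (3 - 7)*(11/(-8)) = -119 - 44*(-1)/8 = -119 - 4*(-11/8) = -119 + 11/2 = -227/2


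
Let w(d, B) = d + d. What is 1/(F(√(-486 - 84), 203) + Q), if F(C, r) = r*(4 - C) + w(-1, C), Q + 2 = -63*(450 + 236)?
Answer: I/(-42410*I + 203*√570) ≈ -2.3275e-5 + 2.6599e-6*I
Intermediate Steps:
w(d, B) = 2*d
Q = -43220 (Q = -2 - 63*(450 + 236) = -2 - 63*686 = -2 - 43218 = -43220)
F(C, r) = -2 + r*(4 - C) (F(C, r) = r*(4 - C) + 2*(-1) = r*(4 - C) - 2 = -2 + r*(4 - C))
1/(F(√(-486 - 84), 203) + Q) = 1/((-2 + 4*203 - 1*√(-486 - 84)*203) - 43220) = 1/((-2 + 812 - 1*√(-570)*203) - 43220) = 1/((-2 + 812 - 1*I*√570*203) - 43220) = 1/((-2 + 812 - 203*I*√570) - 43220) = 1/((810 - 203*I*√570) - 43220) = 1/(-42410 - 203*I*√570)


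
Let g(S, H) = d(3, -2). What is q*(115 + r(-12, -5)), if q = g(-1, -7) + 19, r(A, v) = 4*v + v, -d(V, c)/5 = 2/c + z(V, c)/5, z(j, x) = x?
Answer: 2340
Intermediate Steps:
d(V, c) = -c - 10/c (d(V, c) = -5*(2/c + c/5) = -c - 10/c)
r(A, v) = 5*v
g(S, H) = 7 (g(S, H) = -1*(-2) - 10/(-2) = 2 - 10*(-½) = 2 + 5 = 7)
q = 26 (q = 7 + 19 = 26)
q*(115 + r(-12, -5)) = 26*(115 + 5*(-5)) = 26*(115 - 25) = 26*90 = 2340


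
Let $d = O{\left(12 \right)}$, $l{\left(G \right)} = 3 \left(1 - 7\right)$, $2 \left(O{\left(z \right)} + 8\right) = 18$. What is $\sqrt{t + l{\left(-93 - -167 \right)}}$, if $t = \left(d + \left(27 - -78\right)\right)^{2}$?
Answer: $\sqrt{11218} \approx 105.92$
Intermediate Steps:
$O{\left(z \right)} = 1$ ($O{\left(z \right)} = -8 + \frac{1}{2} \cdot 18 = -8 + 9 = 1$)
$l{\left(G \right)} = -18$ ($l{\left(G \right)} = 3 \left(-6\right) = -18$)
$d = 1$
$t = 11236$ ($t = \left(1 + \left(27 - -78\right)\right)^{2} = \left(1 + \left(27 + 78\right)\right)^{2} = \left(1 + 105\right)^{2} = 106^{2} = 11236$)
$\sqrt{t + l{\left(-93 - -167 \right)}} = \sqrt{11236 - 18} = \sqrt{11218}$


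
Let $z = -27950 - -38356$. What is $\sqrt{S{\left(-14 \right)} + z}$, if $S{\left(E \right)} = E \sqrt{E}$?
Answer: $\sqrt{10406 - 14 i \sqrt{14}} \approx 102.01 - 0.2568 i$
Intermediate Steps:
$S{\left(E \right)} = E^{\frac{3}{2}}$
$z = 10406$ ($z = -27950 + 38356 = 10406$)
$\sqrt{S{\left(-14 \right)} + z} = \sqrt{\left(-14\right)^{\frac{3}{2}} + 10406} = \sqrt{- 14 i \sqrt{14} + 10406} = \sqrt{10406 - 14 i \sqrt{14}}$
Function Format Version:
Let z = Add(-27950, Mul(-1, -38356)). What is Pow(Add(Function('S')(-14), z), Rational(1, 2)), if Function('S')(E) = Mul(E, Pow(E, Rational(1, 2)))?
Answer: Pow(Add(10406, Mul(-14, I, Pow(14, Rational(1, 2)))), Rational(1, 2)) ≈ Add(102.01, Mul(-0.2568, I))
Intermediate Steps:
Function('S')(E) = Pow(E, Rational(3, 2))
z = 10406 (z = Add(-27950, 38356) = 10406)
Pow(Add(Function('S')(-14), z), Rational(1, 2)) = Pow(Add(Pow(-14, Rational(3, 2)), 10406), Rational(1, 2)) = Pow(Add(Mul(-14, I, Pow(14, Rational(1, 2))), 10406), Rational(1, 2)) = Pow(Add(10406, Mul(-14, I, Pow(14, Rational(1, 2)))), Rational(1, 2))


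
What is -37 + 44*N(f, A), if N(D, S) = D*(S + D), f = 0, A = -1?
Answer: -37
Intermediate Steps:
N(D, S) = D*(D + S)
-37 + 44*N(f, A) = -37 + 44*(0*(0 - 1)) = -37 + 44*(0*(-1)) = -37 + 44*0 = -37 + 0 = -37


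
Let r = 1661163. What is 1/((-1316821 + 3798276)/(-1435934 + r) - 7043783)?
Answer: -225229/1586461719852 ≈ -1.4197e-7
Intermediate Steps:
1/((-1316821 + 3798276)/(-1435934 + r) - 7043783) = 1/((-1316821 + 3798276)/(-1435934 + 1661163) - 7043783) = 1/(2481455/225229 - 7043783) = 1/(-1586461719852/225229) = -225229/1586461719852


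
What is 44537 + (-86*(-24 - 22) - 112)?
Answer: 48381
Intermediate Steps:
44537 + (-86*(-24 - 22) - 112) = 44537 + (-86*(-46) - 112) = 44537 + (3956 - 112) = 44537 + 3844 = 48381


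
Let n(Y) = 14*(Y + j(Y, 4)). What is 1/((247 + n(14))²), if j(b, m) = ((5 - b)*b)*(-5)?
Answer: 1/85803169 ≈ 1.1655e-8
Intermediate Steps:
j(b, m) = -5*b*(5 - b) (j(b, m) = (b*(5 - b))*(-5) = -5*b*(5 - b))
n(Y) = 14*Y + 70*Y*(-5 + Y) (n(Y) = 14*(Y + 5*Y*(-5 + Y)) = 14*Y + 70*Y*(-5 + Y))
1/((247 + n(14))²) = 1/((247 + 14*14*(-24 + 5*14))²) = 1/((247 + 14*14*(-24 + 70))²) = 1/((247 + 14*14*46)²) = 1/((247 + 9016)²) = 1/(9263²) = 1/85803169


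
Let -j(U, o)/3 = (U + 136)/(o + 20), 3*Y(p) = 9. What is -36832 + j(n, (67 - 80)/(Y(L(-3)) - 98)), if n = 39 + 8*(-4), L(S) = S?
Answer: -70500371/1913 ≈ -36853.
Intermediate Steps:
Y(p) = 3 (Y(p) = (⅓)*9 = 3)
n = 7 (n = 39 - 32 = 7)
j(U, o) = -3*(136 + U)/(20 + o) (j(U, o) = -3*(U + 136)/(o + 20) = -3*(136 + U)/(20 + o))
-36832 + j(n, (67 - 80)/(Y(L(-3)) - 98)) = -36832 + 3*(-136 - 1*7)/(20 + (67 - 80)/(3 - 98)) = -36832 + 3*(-136 - 7)/(20 - 13/(-95)) = -36832 + 3*(-143)/(20 - 13*(-1/95)) = -36832 + 3*(-143)/(20 + 13/95) = -36832 + 3*(-143)/(1913/95) = -36832 + 3*(95/1913)*(-143) = -36832 - 40755/1913 = -70500371/1913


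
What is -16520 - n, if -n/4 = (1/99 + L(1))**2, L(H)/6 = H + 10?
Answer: 8912380/9801 ≈ 909.33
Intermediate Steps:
L(H) = 60 + 6*H (L(H) = 6*(H + 10) = 6*(10 + H) = 60 + 6*H)
n = -170824900/9801 (n = -4*(1/99 + (60 + 6*1))**2 = -4*(1/99 + (60 + 6))**2 = -4*(1/99 + 66)**2 = -4*(6535/99)**2 = -4*42706225/9801 = -170824900/9801 ≈ -17429.)
-16520 - n = -16520 - 1*(-170824900/9801) = -16520 + 170824900/9801 = 8912380/9801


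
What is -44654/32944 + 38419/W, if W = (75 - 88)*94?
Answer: -330060681/10064392 ≈ -32.795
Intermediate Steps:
W = -1222 (W = -13*94 = -1222)
-44654/32944 + 38419/W = -44654/32944 + 38419/(-1222) = -44654*1/32944 + 38419*(-1/1222) = -22327/16472 - 38419/1222 = -330060681/10064392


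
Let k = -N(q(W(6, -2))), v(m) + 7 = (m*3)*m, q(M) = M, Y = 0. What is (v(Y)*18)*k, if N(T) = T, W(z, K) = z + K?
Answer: 504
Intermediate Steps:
W(z, K) = K + z
v(m) = -7 + 3*m² (v(m) = -7 + (m*3)*m = -7 + (3*m)*m = -7 + 3*m²)
k = -4 (k = -(-2 + 6) = -1*4 = -4)
(v(Y)*18)*k = ((-7 + 3*0²)*18)*(-4) = ((-7 + 3*0)*18)*(-4) = ((-7 + 0)*18)*(-4) = -7*18*(-4) = -126*(-4) = 504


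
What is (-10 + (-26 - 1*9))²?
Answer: 2025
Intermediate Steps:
(-10 + (-26 - 1*9))² = (-10 + (-26 - 9))² = (-10 - 35)² = (-45)² = 2025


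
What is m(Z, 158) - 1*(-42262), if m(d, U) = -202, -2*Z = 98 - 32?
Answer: 42060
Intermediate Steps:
Z = -33 (Z = -(98 - 32)/2 = -½*66 = -33)
m(Z, 158) - 1*(-42262) = -202 - 1*(-42262) = -202 + 42262 = 42060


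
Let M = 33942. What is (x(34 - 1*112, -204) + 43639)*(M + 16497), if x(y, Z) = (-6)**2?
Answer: 2202923325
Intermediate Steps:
x(y, Z) = 36
(x(34 - 1*112, -204) + 43639)*(M + 16497) = (36 + 43639)*(33942 + 16497) = 43675*50439 = 2202923325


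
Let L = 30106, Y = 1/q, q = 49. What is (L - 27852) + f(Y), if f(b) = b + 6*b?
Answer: 15779/7 ≈ 2254.1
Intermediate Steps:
Y = 1/49 ≈ 0.020408
f(b) = 7*b
(L - 27852) + f(Y) = (30106 - 27852) + 7*(1/49) = 2254 + ⅐ = 15779/7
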